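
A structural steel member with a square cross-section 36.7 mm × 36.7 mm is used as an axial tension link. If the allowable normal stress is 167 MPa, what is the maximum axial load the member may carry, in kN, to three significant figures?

225 kN

A = 1347 mm².
P_max = σ_allow · A = 167 · 1347 = 224900 N = 224.9 kN.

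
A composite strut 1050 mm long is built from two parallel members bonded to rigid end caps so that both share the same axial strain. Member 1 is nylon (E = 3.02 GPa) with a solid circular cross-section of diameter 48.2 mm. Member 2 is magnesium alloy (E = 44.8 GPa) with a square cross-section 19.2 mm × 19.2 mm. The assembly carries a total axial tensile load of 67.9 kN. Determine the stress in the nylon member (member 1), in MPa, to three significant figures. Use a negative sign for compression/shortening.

A_1 = 1825 mm².
A_2 = 368.6 mm².
Equal strain + equilibrium ⇒ each member carries load in proportion to AE: A₁E₁ = 5510000 N, A₂E₂ = 16520000 N, ΣAE = 22030000 N.
σ₁ = P·E₁/ΣAE = 67900·3020/22030000 = 9.31 MPa.

9.31 MPa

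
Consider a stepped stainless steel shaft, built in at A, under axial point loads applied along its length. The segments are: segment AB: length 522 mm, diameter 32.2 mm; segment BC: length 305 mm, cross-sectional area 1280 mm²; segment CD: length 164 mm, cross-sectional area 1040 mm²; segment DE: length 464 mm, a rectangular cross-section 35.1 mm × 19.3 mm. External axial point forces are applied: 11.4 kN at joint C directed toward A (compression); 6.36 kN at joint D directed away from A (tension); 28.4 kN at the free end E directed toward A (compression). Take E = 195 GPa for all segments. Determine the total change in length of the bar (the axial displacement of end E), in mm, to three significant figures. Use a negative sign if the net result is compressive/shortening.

-0.268 mm

Internal axial forces (sectioning from the free end, tension +): N_DE = -28.4 kN, N_CD = -22.04 kN, N_BC = -33.44 kN, N_AB = -33.44 kN.
A_AB = 814.3 mm².
A_DE = 677.4 mm².
δ_AB = -33440·522/(814.3·195000) = -0.1099 mm
δ_BC = -33440·305/(1280·195000) = -0.04086 mm
δ_CD = -22040·164/(1040·195000) = -0.01782 mm
δ_DE = -28400·464/(677.4·195000) = -0.09976 mm
δ = Σδ_i = -0.2684 mm.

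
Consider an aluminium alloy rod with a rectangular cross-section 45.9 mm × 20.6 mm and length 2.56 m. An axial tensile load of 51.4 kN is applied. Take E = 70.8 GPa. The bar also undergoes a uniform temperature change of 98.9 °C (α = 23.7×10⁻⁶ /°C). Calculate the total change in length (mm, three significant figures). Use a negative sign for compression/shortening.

7.97 mm

A = 945.5 mm².
δ_mech = NL/(AE) = 51400·2560/(945.5·70800) = 1.966 mm.
δ_thermal = αLΔT = 23.7e-6·2560·98.9 = 6 mm.
δ = δ_mech + δ_thermal = 7.966 mm.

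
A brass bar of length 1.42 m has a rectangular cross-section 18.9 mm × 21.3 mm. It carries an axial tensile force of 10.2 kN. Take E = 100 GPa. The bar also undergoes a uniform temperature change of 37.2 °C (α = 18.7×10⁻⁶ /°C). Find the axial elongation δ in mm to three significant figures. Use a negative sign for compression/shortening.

1.35 mm

A = 402.6 mm².
δ_mech = NL/(AE) = 10200·1420/(402.6·100000) = 0.3598 mm.
δ_thermal = αLΔT = 18.7e-6·1420·37.2 = 0.9878 mm.
δ = δ_mech + δ_thermal = 1.348 mm.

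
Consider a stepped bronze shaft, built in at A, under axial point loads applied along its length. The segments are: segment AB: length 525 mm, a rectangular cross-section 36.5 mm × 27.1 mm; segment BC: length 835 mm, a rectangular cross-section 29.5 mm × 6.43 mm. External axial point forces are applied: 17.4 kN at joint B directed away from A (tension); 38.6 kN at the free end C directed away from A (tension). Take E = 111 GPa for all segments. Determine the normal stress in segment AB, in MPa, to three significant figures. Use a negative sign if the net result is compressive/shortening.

56.6 MPa

Internal axial forces (sectioning from the free end, tension +): N_BC = 38.6 kN, N_AB = 56 kN.
A_AB = 989.2 mm².
σ_AB = N_AB/A_AB = 56000/989.2 = 56.61 MPa.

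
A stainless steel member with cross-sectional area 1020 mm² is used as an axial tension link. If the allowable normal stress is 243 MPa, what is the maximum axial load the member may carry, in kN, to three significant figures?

248 kN

P_max = σ_allow · A = 243 · 1020 = 247900 N = 247.9 kN.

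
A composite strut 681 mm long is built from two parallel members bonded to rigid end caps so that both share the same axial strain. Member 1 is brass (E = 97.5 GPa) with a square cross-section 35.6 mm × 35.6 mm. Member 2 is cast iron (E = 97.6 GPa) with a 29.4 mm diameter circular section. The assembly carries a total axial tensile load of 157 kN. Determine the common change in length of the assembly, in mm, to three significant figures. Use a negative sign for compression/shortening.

0.563 mm

A_1 = 1267 mm².
A_2 = 678.9 mm².
Equal strain + equilibrium ⇒ each member carries load in proportion to AE: A₁E₁ = 123600000 N, A₂E₂ = 66260000 N, ΣAE = 189800000 N.
δ = PL/ΣAE = 157000·681/189800000 = 0.5632 mm.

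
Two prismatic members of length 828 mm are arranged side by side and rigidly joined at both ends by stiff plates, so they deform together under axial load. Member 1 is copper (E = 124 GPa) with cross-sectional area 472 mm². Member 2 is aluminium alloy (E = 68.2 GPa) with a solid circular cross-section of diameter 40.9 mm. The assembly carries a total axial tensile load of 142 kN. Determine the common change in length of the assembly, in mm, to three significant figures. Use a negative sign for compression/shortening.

A_2 = 1314 mm².
Equal strain + equilibrium ⇒ each member carries load in proportion to AE: A₁E₁ = 58530000 N, A₂E₂ = 89600000 N, ΣAE = 148100000 N.
δ = PL/ΣAE = 142000·828/148100000 = 0.7937 mm.

0.794 mm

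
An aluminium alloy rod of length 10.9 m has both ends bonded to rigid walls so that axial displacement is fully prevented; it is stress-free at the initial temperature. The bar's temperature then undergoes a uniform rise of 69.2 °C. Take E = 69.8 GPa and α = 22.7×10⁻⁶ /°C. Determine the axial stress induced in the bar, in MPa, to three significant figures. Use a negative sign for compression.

-110 MPa

Free thermal expansion αLΔT = 22.7e-6 · 10900 · 69.2 = 17.12 mm.
The walls impose strain ε = −(17.12)/10900 = -1.5708e-03; σ = Eε = 69800 · -1.5708e-03 = -109.6 MPa.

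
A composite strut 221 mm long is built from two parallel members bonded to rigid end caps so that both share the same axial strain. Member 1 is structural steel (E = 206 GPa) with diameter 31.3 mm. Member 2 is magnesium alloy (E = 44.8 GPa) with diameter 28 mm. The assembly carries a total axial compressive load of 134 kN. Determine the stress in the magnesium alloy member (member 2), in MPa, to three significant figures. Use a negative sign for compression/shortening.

-32.3 MPa

A_1 = 769.4 mm².
A_2 = 615.8 mm².
Equal strain + equilibrium ⇒ each member carries load in proportion to AE: A₁E₁ = 158500000 N, A₂E₂ = 27590000 N, ΣAE = 186100000 N.
σ₂ = P·E₂/ΣAE = -134000·44800/186100000 = -32.26 MPa.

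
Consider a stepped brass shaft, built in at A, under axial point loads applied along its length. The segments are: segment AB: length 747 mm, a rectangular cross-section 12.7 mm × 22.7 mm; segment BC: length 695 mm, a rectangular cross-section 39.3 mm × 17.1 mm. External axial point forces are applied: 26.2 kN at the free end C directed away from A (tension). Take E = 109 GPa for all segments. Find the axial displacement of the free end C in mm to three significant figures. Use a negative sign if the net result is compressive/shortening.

0.871 mm

Internal axial forces (sectioning from the free end, tension +): N_BC = 26.2 kN, N_AB = 26.2 kN.
A_AB = 288.3 mm².
A_BC = 672 mm².
δ_AB = 26200·747/(288.3·109000) = 0.6228 mm
δ_BC = 26200·695/(672·109000) = 0.2486 mm
δ = Σδ_i = 0.8714 mm.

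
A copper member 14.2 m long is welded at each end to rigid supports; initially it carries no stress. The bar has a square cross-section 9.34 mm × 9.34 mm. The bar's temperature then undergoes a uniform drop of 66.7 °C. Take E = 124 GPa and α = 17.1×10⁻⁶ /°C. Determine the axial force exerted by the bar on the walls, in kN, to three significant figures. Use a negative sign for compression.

Free thermal expansion αLΔT = 17.1e-6 · 14200 · -66.7 = -16.2 mm.
The walls impose strain ε = −(-16.2)/14200 = 1.1406e-03; σ = Eε = 124000 · 1.1406e-03 = 141.4 MPa.
Wall reaction R = σ·A = 141.4·87.24 = 12340 N = 12.34 kN.

12.3 kN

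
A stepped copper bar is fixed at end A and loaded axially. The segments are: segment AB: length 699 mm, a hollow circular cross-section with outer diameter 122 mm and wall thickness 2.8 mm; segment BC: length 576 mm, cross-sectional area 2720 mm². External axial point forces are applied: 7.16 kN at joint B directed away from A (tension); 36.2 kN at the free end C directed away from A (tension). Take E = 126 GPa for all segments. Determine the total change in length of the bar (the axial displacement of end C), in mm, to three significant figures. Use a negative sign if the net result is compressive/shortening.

0.290 mm

Internal axial forces (sectioning from the free end, tension +): N_BC = 36.2 kN, N_AB = 43.36 kN.
A_AB = 1049 mm².
δ_AB = 43360·699/(1049·126000) = 0.2294 mm
δ_BC = 36200·576/(2720·126000) = 0.06084 mm
δ = Σδ_i = 0.2903 mm.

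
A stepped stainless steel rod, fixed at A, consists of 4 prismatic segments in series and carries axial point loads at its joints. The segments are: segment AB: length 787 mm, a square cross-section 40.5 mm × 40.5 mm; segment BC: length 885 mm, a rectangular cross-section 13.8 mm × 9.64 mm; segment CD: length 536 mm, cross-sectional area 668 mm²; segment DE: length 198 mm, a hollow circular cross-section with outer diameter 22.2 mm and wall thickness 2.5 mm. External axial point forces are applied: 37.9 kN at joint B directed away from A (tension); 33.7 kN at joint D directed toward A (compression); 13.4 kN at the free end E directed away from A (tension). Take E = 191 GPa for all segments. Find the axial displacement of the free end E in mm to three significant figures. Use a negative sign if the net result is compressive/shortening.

-0.658 mm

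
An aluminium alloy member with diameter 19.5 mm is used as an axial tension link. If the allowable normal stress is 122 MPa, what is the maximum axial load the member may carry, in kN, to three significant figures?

36.4 kN

A = 298.6 mm².
P_max = σ_allow · A = 122 · 298.6 = 36440 N = 36.44 kN.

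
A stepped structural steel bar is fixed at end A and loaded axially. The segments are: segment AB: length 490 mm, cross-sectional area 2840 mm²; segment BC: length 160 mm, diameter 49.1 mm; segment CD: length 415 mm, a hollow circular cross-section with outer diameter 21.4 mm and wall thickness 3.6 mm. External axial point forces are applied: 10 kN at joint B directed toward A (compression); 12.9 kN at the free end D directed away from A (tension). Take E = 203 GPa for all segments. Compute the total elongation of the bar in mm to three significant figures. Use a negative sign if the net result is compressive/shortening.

0.139 mm

Internal axial forces (sectioning from the free end, tension +): N_CD = 12.9 kN, N_BC = 12.9 kN, N_AB = 2.9 kN.
A_BC = 1893 mm².
A_CD = 201.3 mm².
δ_AB = 2900·490/(2840·203000) = 0.002465 mm
δ_BC = 12900·160/(1893·203000) = 0.00537 mm
δ_CD = 12900·415/(201.3·203000) = 0.131 mm
δ = Σδ_i = 0.1388 mm.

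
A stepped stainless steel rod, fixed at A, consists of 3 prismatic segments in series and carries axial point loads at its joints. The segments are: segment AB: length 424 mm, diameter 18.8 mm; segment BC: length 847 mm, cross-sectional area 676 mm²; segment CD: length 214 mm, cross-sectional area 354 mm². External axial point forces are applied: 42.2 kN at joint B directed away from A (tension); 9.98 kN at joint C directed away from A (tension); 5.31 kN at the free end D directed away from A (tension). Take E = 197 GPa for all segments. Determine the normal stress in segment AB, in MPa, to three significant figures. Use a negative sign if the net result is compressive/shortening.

207 MPa

Internal axial forces (sectioning from the free end, tension +): N_CD = 5.31 kN, N_BC = 15.29 kN, N_AB = 57.49 kN.
A_AB = 277.6 mm².
σ_AB = N_AB/A_AB = 57490/277.6 = 207.1 MPa.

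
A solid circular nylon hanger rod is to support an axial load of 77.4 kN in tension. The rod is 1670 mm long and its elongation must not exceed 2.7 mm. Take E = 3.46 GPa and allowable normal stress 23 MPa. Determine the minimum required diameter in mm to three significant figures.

Required area A ≥ P/σ_allow = 77400/23 = 3365 mm².
For a solid circular section, d ≥ √(4A/π) = 65.46 mm.
Elongation limit: A ≥ PL/(Eδ_allow) = 77400·1670/(3460·2.7) = 13840 mm² ⇒ d ≥ 132.7 mm.
The elongation limit governs.

133 mm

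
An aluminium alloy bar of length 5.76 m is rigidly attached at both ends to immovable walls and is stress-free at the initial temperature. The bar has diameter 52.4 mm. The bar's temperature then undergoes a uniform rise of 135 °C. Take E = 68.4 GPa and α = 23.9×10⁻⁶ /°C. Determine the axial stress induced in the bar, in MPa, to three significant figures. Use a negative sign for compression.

Free thermal expansion αLΔT = 23.9e-6 · 5760 · 135 = 18.58 mm.
The walls impose strain ε = −(18.58)/5760 = -3.2265e-03; σ = Eε = 68400 · -3.2265e-03 = -220.7 MPa.

-221 MPa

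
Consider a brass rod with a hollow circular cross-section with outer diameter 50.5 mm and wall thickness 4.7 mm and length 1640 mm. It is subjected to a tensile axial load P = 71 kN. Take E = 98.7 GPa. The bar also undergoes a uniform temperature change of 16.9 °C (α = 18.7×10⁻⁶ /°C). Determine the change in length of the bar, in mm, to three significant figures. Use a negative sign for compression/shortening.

2.26 mm

A = 676.3 mm².
δ_mech = NL/(AE) = 71000·1640/(676.3·98700) = 1.745 mm.
δ_thermal = αLΔT = 18.7e-6·1640·16.9 = 0.5183 mm.
δ = δ_mech + δ_thermal = 2.263 mm.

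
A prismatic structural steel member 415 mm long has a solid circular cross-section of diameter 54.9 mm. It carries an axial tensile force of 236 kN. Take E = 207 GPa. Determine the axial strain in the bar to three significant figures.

A = 2367 mm².
σ = N/A = 99.7 MPa; ε = σ/E = 99.7/207000 = 4.816e-04.

4.82e-04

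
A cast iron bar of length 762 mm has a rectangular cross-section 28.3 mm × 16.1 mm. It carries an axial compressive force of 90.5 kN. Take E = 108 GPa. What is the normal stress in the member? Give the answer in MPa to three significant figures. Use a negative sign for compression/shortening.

A = 455.6 mm².
σ = N/A = -90500/455.6 = -198.6 MPa.

-199 MPa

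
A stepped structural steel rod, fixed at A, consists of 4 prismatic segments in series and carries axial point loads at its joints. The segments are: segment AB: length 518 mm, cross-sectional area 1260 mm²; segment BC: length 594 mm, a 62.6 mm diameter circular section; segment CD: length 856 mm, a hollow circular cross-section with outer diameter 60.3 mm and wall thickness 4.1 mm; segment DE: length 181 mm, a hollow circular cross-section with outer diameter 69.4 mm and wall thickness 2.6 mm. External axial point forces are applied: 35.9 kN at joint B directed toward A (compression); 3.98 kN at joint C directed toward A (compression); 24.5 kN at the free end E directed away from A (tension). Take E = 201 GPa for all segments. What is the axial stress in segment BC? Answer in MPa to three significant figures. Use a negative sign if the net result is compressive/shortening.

Internal axial forces (sectioning from the free end, tension +): N_DE = 24.5 kN, N_CD = 24.5 kN, N_BC = 20.52 kN, N_AB = -15.38 kN.
A_BC = 3078 mm².
σ_BC = N_BC/A_BC = 20520/3078 = 6.667 MPa.

6.67 MPa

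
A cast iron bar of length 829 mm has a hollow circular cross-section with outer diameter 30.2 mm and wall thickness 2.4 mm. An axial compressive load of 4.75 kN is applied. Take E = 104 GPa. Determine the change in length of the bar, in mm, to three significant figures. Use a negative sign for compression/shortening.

A = 209.6 mm².
δ_mech = NL/(AE) = -4750·829/(209.6·104000) = -0.1806 mm.

-0.181 mm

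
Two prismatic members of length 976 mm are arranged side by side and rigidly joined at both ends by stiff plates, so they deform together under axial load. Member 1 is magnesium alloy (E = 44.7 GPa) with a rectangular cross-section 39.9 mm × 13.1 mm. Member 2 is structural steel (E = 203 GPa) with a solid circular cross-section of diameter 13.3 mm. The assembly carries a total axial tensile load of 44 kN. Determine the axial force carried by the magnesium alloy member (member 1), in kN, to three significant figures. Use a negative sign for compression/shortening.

19.9 kN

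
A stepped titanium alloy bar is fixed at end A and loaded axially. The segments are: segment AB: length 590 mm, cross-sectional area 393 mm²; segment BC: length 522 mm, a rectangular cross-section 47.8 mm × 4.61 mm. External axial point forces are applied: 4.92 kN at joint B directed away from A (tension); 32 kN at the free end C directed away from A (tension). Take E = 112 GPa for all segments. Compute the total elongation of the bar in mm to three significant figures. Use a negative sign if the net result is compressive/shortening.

Internal axial forces (sectioning from the free end, tension +): N_BC = 32 kN, N_AB = 36.92 kN.
A_BC = 220.4 mm².
δ_AB = 36920·590/(393·112000) = 0.4949 mm
δ_BC = 32000·522/(220.4·112000) = 0.6768 mm
δ = Σδ_i = 1.172 mm.

1.17 mm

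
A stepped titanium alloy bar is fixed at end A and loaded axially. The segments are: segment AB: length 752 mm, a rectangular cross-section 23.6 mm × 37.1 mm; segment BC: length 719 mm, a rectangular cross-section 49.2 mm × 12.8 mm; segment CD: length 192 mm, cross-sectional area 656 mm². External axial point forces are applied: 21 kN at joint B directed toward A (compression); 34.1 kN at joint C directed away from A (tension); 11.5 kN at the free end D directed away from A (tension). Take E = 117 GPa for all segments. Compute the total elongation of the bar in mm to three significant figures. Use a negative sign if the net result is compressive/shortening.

0.654 mm

Internal axial forces (sectioning from the free end, tension +): N_CD = 11.5 kN, N_BC = 45.6 kN, N_AB = 24.6 kN.
A_AB = 875.6 mm².
A_BC = 629.8 mm².
δ_AB = 24600·752/(875.6·117000) = 0.1806 mm
δ_BC = 45600·719/(629.8·117000) = 0.445 mm
δ_CD = 11500·192/(656·117000) = 0.02877 mm
δ = Σδ_i = 0.6543 mm.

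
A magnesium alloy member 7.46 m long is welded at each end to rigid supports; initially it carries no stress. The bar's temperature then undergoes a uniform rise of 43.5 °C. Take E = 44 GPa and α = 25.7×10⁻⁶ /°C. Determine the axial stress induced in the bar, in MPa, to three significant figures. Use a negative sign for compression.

Free thermal expansion αLΔT = 25.7e-6 · 7460 · 43.5 = 8.34 mm.
The walls impose strain ε = −(8.34)/7460 = -1.1179e-03; σ = Eε = 44000 · -1.1179e-03 = -49.19 MPa.

-49.2 MPa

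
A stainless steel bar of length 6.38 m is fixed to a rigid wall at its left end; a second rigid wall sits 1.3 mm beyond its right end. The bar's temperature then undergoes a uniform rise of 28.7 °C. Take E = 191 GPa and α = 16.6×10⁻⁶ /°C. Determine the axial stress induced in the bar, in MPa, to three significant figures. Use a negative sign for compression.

-52.1 MPa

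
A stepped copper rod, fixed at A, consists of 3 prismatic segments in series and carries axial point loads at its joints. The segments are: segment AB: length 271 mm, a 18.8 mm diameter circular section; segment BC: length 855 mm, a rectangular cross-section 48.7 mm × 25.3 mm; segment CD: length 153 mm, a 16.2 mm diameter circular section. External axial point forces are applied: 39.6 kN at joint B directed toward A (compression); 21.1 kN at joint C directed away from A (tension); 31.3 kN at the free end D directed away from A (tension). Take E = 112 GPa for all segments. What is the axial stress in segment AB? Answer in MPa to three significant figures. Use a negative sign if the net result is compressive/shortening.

Internal axial forces (sectioning from the free end, tension +): N_CD = 31.3 kN, N_BC = 52.4 kN, N_AB = 12.8 kN.
A_AB = 277.6 mm².
σ_AB = N_AB/A_AB = 12800/277.6 = 46.11 MPa.

46.1 MPa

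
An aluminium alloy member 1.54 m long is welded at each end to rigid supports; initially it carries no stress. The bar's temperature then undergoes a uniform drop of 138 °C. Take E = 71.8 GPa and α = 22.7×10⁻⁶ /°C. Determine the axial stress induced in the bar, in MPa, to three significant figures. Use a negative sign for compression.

Free thermal expansion αLΔT = 22.7e-6 · 1540 · -138 = -4.824 mm.
The walls impose strain ε = −(-4.824)/1540 = 3.1326e-03; σ = Eε = 71800 · 3.1326e-03 = 224.9 MPa.

225 MPa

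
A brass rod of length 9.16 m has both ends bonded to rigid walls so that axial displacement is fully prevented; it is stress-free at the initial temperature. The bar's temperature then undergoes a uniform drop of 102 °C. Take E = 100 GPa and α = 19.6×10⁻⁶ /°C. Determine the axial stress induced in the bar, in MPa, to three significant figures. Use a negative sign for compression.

Free thermal expansion αLΔT = 19.6e-6 · 9160 · -102 = -18.31 mm.
The walls impose strain ε = −(-18.31)/9160 = 1.9992e-03; σ = Eε = 100000 · 1.9992e-03 = 199.9 MPa.

200 MPa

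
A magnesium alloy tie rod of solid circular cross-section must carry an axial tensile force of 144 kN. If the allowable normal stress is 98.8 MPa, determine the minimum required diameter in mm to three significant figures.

43.1 mm

Required area A ≥ P/σ_allow = 144000/98.8 = 1457 mm².
For a solid circular section, d ≥ √(4A/π) = 43.08 mm.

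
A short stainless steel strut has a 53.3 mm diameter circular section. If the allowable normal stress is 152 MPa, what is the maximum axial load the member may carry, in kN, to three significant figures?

A = 2231 mm².
P_max = σ_allow · A = 152 · 2231 = 339100 N = 339.1 kN.

339 kN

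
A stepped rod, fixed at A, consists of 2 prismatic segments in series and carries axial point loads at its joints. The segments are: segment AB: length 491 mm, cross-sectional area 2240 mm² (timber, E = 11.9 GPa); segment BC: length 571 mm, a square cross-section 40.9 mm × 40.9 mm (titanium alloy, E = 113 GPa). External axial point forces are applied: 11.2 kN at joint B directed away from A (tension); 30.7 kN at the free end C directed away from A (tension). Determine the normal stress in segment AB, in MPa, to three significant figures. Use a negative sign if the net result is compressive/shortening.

Internal axial forces (sectioning from the free end, tension +): N_BC = 30.7 kN, N_AB = 41.9 kN.
σ_AB = N_AB/A_AB = 41900/2240 = 18.71 MPa.

18.7 MPa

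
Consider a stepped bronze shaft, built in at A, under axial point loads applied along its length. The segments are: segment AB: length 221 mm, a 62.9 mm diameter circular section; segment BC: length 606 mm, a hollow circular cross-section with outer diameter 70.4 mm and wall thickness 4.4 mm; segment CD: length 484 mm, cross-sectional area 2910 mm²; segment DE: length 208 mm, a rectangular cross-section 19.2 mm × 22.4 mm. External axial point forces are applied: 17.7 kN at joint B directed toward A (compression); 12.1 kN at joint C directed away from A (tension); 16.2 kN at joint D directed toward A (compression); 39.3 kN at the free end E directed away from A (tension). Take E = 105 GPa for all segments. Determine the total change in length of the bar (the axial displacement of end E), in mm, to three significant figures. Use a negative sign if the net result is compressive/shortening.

Internal axial forces (sectioning from the free end, tension +): N_DE = 39.3 kN, N_CD = 23.1 kN, N_BC = 35.2 kN, N_AB = 17.5 kN.
A_AB = 3107 mm².
A_BC = 912.3 mm².
A_DE = 430.1 mm².
δ_AB = 17500·221/(3107·105000) = 0.01185 mm
δ_BC = 35200·606/(912.3·105000) = 0.2227 mm
δ_CD = 23100·484/(2910·105000) = 0.03659 mm
δ_DE = 39300·208/(430.1·105000) = 0.181 mm
δ = Σδ_i = 0.4521 mm.

0.452 mm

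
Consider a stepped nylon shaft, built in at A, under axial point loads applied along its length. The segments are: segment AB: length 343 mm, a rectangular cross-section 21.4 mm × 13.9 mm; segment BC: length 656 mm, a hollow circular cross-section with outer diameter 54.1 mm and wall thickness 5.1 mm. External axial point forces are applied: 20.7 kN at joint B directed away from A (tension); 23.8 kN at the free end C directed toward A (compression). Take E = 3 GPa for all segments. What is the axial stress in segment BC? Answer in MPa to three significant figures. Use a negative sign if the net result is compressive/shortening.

-30.3 MPa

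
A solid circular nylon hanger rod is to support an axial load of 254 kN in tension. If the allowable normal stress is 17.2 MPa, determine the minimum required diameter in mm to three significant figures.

Required area A ≥ P/σ_allow = 254000/17.2 = 14770 mm².
For a solid circular section, d ≥ √(4A/π) = 137.1 mm.

137 mm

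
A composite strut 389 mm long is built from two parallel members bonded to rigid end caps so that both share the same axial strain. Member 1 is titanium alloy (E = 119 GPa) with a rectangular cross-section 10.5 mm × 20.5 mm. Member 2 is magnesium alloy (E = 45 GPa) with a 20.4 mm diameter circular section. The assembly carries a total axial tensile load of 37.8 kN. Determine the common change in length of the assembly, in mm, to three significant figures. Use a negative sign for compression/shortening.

0.365 mm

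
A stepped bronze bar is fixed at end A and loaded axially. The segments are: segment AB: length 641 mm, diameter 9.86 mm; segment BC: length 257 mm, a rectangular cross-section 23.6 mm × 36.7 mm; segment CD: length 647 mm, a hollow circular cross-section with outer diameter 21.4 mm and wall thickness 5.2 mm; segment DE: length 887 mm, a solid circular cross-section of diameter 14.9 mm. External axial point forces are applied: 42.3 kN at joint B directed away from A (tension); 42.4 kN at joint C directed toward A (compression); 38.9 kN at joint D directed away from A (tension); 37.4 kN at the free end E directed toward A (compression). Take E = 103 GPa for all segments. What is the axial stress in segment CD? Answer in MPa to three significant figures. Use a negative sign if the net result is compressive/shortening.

5.67 MPa

Internal axial forces (sectioning from the free end, tension +): N_DE = -37.4 kN, N_CD = 1.5 kN, N_BC = -40.9 kN, N_AB = 1.4 kN.
A_CD = 264.6 mm².
σ_CD = N_CD/A_CD = 1500/264.6 = 5.668 MPa.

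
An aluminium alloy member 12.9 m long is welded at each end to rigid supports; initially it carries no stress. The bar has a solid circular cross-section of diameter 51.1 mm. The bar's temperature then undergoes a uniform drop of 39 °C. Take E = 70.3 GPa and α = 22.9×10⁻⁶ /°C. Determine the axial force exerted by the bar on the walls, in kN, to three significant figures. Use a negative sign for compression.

129 kN

Free thermal expansion αLΔT = 22.9e-6 · 12900 · -39 = -11.52 mm.
The walls impose strain ε = −(-11.52)/12900 = 8.9310e-04; σ = Eε = 70300 · 8.9310e-04 = 62.78 MPa.
Wall reaction R = σ·A = 62.78·2051 = 128800 N = 128.8 kN.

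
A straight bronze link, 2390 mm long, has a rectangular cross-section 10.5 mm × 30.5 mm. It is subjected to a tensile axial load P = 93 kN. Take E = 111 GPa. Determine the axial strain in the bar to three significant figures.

0.00262

A = 320.2 mm².
σ = N/A = 290.4 MPa; ε = σ/E = 290.4/111000 = 2.616e-03.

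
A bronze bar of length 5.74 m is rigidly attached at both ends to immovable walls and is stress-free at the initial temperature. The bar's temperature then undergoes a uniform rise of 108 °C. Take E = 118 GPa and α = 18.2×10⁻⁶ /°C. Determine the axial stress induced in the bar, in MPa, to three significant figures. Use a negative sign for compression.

-232 MPa

Free thermal expansion αLΔT = 18.2e-6 · 5740 · 108 = 11.28 mm.
The walls impose strain ε = −(11.28)/5740 = -1.9656e-03; σ = Eε = 118000 · -1.9656e-03 = -231.9 MPa.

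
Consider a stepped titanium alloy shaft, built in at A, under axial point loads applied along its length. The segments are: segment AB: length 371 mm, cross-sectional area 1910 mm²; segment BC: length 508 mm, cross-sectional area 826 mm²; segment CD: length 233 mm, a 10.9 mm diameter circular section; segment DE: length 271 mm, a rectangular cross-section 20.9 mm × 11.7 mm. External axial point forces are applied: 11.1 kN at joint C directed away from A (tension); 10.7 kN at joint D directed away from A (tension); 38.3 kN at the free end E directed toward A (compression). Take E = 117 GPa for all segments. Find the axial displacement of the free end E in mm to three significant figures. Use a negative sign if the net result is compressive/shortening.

-1.07 mm

Internal axial forces (sectioning from the free end, tension +): N_DE = -38.3 kN, N_CD = -27.6 kN, N_BC = -16.5 kN, N_AB = -16.5 kN.
A_CD = 93.31 mm².
A_DE = 244.5 mm².
δ_AB = -16500·371/(1910·117000) = -0.02739 mm
δ_BC = -16500·508/(826·117000) = -0.08673 mm
δ_CD = -27600·233/(93.31·117000) = -0.589 mm
δ_DE = -38300·271/(244.5·117000) = -0.3628 mm
δ = Σδ_i = -1.066 mm.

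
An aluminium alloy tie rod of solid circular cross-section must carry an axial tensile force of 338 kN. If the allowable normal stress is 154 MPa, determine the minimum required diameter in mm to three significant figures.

Required area A ≥ P/σ_allow = 338000/154 = 2195 mm².
For a solid circular section, d ≥ √(4A/π) = 52.86 mm.

52.9 mm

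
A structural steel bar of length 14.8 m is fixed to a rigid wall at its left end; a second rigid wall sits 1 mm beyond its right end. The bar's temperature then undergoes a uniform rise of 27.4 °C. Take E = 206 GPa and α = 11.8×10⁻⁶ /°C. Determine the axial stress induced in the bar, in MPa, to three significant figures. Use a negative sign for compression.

-52.7 MPa

Free thermal expansion αLΔT = 11.8e-6 · 14800 · 27.4 = 4.785 mm.
The walls engage after the gap closes; constrained expansion = 4.785 − 1 = 3.785 mm.
The walls impose strain ε = −(3.785)/14800 = -2.5575e-04; σ = Eε = 206000 · -2.5575e-04 = -52.69 MPa.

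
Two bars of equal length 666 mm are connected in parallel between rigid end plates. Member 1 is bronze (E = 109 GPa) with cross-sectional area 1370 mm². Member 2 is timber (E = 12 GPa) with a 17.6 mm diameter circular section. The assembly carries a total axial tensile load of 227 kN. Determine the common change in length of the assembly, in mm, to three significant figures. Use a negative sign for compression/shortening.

0.993 mm

A_2 = 243.3 mm².
Equal strain + equilibrium ⇒ each member carries load in proportion to AE: A₁E₁ = 149300000 N, A₂E₂ = 2919000 N, ΣAE = 152200000 N.
δ = PL/ΣAE = 227000·666/152200000 = 0.993 mm.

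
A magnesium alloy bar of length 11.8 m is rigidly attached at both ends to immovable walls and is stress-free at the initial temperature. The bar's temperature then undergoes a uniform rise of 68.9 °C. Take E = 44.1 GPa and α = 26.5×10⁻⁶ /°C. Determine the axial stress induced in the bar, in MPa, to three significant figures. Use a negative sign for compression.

-80.5 MPa

Free thermal expansion αLΔT = 26.5e-6 · 11800 · 68.9 = 21.55 mm.
The walls impose strain ε = −(21.55)/11800 = -1.8258e-03; σ = Eε = 44100 · -1.8258e-03 = -80.52 MPa.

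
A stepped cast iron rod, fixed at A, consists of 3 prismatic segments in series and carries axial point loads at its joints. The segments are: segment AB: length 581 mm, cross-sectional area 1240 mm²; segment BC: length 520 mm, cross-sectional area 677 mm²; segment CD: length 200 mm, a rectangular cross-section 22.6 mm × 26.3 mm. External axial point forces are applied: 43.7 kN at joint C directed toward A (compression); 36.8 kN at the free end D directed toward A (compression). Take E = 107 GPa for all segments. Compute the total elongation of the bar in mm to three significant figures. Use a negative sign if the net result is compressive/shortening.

-1.05 mm

Internal axial forces (sectioning from the free end, tension +): N_CD = -36.8 kN, N_BC = -80.5 kN, N_AB = -80.5 kN.
A_CD = 594.4 mm².
δ_AB = -80500·581/(1240·107000) = -0.3525 mm
δ_BC = -80500·520/(677·107000) = -0.5779 mm
δ_CD = -36800·200/(594.4·107000) = -0.1157 mm
δ = Σδ_i = -1.046 mm.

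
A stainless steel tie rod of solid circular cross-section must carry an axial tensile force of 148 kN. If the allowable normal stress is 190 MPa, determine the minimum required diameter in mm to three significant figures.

31.5 mm

Required area A ≥ P/σ_allow = 148000/190 = 778.9 mm².
For a solid circular section, d ≥ √(4A/π) = 31.49 mm.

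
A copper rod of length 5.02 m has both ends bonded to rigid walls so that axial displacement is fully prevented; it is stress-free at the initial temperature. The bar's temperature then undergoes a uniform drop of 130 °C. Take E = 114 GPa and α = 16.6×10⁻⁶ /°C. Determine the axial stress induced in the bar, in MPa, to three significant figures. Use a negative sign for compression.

Free thermal expansion αLΔT = 16.6e-6 · 5020 · -130 = -10.83 mm.
The walls impose strain ε = −(-10.83)/5020 = 2.1580e-03; σ = Eε = 114000 · 2.1580e-03 = 246 MPa.

246 MPa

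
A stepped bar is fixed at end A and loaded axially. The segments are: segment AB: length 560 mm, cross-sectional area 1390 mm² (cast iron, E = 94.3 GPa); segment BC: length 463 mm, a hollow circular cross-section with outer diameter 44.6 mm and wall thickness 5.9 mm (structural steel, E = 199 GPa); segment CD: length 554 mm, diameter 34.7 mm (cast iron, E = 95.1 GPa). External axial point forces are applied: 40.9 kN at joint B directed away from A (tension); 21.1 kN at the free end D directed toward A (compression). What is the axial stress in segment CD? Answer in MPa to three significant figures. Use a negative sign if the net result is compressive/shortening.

-22.3 MPa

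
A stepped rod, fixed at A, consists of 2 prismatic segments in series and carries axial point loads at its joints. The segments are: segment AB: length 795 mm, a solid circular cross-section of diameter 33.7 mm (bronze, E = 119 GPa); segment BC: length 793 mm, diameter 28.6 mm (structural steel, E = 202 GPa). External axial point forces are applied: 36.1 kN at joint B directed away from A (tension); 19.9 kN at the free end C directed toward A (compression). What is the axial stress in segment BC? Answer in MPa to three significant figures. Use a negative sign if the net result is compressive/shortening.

Internal axial forces (sectioning from the free end, tension +): N_BC = -19.9 kN, N_AB = 16.2 kN.
A_BC = 642.4 mm².
σ_BC = N_BC/A_BC = -19900/642.4 = -30.98 MPa.

-31.0 MPa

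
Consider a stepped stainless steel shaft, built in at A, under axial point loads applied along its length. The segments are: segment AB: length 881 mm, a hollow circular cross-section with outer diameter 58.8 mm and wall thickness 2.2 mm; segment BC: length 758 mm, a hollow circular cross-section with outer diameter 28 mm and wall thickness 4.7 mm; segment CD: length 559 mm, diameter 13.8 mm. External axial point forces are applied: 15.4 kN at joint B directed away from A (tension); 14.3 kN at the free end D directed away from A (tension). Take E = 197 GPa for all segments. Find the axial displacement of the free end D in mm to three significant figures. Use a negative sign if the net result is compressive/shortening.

Internal axial forces (sectioning from the free end, tension +): N_CD = 14.3 kN, N_BC = 14.3 kN, N_AB = 29.7 kN.
A_AB = 391.2 mm².
A_BC = 344 mm².
A_CD = 149.6 mm².
δ_AB = 29700·881/(391.2·197000) = 0.3395 mm
δ_BC = 14300·758/(344·197000) = 0.1599 mm
δ_CD = 14300·559/(149.6·197000) = 0.2713 mm
δ = Σδ_i = 0.7708 mm.

0.771 mm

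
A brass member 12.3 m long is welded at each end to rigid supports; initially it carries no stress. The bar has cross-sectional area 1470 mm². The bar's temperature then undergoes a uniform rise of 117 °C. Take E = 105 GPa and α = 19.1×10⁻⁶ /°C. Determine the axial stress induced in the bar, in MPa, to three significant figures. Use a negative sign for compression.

-235 MPa

Free thermal expansion αLΔT = 19.1e-6 · 12300 · 117 = 27.49 mm.
The walls impose strain ε = −(27.49)/12300 = -2.2347e-03; σ = Eε = 105000 · -2.2347e-03 = -234.6 MPa.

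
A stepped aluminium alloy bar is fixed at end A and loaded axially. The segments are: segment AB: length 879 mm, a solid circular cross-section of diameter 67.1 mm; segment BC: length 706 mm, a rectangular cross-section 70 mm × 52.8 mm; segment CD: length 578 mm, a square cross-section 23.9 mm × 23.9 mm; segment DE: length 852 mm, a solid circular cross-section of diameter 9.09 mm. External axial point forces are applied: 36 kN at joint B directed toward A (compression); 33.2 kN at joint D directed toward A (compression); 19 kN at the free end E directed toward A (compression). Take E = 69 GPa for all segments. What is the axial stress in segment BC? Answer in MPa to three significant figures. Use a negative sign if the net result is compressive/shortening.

Internal axial forces (sectioning from the free end, tension +): N_DE = -19 kN, N_CD = -52.2 kN, N_BC = -52.2 kN, N_AB = -88.2 kN.
A_BC = 3696 mm².
σ_BC = N_BC/A_BC = -52200/3696 = -14.12 MPa.

-14.1 MPa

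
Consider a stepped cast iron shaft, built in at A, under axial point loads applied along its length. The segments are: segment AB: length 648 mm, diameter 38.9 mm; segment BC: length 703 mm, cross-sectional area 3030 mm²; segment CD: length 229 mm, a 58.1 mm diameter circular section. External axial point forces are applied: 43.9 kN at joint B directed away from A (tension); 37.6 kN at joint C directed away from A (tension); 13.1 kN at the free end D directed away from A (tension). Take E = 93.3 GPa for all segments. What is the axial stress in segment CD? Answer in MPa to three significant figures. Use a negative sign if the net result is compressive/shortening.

Internal axial forces (sectioning from the free end, tension +): N_CD = 13.1 kN, N_BC = 50.7 kN, N_AB = 94.6 kN.
A_CD = 2651 mm².
σ_CD = N_CD/A_CD = 13100/2651 = 4.941 MPa.

4.94 MPa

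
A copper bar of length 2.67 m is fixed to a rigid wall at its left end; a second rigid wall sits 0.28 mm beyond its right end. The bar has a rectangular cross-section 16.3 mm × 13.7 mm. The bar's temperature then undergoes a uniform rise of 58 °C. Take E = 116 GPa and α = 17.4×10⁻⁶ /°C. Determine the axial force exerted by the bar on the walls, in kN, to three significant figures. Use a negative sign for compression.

-23.4 kN

Free thermal expansion αLΔT = 17.4e-6 · 2670 · 58 = 2.695 mm.
The walls engage after the gap closes; constrained expansion = 2.695 − 0.28 = 2.415 mm.
The walls impose strain ε = −(2.415)/2670 = -9.0433e-04; σ = Eε = 116000 · -9.0433e-04 = -104.9 MPa.
Wall reaction R = σ·A = -104.9·223.3 = -23430 N = -23.43 kN.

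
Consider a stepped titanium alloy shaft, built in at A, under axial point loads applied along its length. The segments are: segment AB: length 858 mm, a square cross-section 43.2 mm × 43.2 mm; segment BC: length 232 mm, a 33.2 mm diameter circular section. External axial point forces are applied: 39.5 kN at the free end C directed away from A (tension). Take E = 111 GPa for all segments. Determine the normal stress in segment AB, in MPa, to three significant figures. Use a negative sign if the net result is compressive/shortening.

Internal axial forces (sectioning from the free end, tension +): N_BC = 39.5 kN, N_AB = 39.5 kN.
A_AB = 1866 mm².
σ_AB = N_AB/A_AB = 39500/1866 = 21.17 MPa.

21.2 MPa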